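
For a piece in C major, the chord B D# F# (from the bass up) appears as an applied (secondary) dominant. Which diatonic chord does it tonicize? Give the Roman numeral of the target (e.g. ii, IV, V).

iii

The chord is a major triad on B.
A dominant resolves down a perfect fifth: B → E. In C major, E is scale degree 3, i.e. iii.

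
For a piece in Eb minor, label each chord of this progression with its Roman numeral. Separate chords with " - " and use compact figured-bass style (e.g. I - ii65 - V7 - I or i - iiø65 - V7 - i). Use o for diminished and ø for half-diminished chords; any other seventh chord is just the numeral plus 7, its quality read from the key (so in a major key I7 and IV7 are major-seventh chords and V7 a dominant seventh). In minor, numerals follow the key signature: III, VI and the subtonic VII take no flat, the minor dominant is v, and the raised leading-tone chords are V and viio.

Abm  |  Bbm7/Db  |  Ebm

iv - v65 - i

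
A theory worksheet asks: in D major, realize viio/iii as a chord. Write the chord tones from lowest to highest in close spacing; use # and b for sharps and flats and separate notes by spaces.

The slash marks an applied leading-tone chord: viio of iii. In D major, iii is F#, so the leading tone to it is E#, a half step below.
Building a diminished triad on E# gives E#-G#-B.

E# G# B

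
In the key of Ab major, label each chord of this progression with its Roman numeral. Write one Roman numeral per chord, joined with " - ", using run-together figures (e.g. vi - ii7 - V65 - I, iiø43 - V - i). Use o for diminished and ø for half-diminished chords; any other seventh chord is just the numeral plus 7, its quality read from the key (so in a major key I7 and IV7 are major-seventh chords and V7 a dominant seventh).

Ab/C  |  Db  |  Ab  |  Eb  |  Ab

Ab/C: root Ab is the tonic; major triad there is I6.
Db: major triad on Db = scale degree 4 → IV.
Ab: root Ab is the tonic; major triad there is I.
Eb: major triad on Eb = scale degree 5 → V.
Ab: major triad on Ab = scale degree 1 → I.

I6 - IV - I - V - I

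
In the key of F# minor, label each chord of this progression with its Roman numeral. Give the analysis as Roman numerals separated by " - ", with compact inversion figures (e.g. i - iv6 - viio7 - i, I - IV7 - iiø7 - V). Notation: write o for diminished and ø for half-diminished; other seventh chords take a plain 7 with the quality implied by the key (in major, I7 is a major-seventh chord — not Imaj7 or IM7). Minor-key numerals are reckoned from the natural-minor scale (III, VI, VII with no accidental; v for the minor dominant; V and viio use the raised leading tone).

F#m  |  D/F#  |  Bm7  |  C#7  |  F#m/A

F#m: minor triad on F# = scale degree 1 → i.
D/F# has root D, degree 6 in F# minor, so VI6.
Bm7 has root B, degree 4 in F# minor, so iv7.
C#7: root C# is the dominant; dominant seventh chord there is V7.
F#m/A has root F#, degree 1 in F# minor, so i6.

i - VI6 - iv7 - V7 - i6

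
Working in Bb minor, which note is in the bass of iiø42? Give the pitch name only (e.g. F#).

Bb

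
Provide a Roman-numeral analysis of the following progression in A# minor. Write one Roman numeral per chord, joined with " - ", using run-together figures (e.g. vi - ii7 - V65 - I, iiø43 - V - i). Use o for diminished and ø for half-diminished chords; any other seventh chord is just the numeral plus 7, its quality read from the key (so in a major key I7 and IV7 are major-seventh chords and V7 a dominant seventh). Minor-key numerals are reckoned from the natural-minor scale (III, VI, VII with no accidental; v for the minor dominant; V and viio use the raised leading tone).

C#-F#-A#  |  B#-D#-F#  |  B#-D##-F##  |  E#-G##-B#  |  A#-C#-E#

C#-F#-A# has root F#, degree 6 in A# minor, so VI64.
B#-D#-F# has root B#, degree 2 in A# minor, so iio.
B#-D##-F##: chromatic; B# is V of V, so V/V.
E#-G##-B#: major triad on E# = scale degree 5 → V.
A#-C#-E#: root A# is the tonic; minor triad there is i.

VI64 - iio - V/V - V - i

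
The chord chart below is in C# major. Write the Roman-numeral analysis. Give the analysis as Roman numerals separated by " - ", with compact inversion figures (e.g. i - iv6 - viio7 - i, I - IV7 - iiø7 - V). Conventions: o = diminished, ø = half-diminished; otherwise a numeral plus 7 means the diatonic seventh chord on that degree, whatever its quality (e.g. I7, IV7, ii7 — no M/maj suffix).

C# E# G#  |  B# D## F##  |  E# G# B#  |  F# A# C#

I - V/iii - iii - IV

C#-E#-G#: major triad on C# = scale degree 1 → I.
B#-D##-F## is the secondary dominant of iii (major triad on B#): V/iii.
E#-G#-B# has root E#, degree 3 in C# major, so iii.
F#-A#-C# has root F#, degree 4 in C# major, so IV.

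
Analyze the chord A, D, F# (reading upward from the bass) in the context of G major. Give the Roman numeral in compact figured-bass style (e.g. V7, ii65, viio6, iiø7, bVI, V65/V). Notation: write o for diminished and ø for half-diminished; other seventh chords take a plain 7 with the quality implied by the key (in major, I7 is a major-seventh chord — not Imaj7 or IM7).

The pitches D-F#-A form a major triad rooted on D.
D is scale degree 5 in G major, and a major triad on that degree is written V.
With A in the bass the chord is in second inversion, so the figured bass is 64.

V64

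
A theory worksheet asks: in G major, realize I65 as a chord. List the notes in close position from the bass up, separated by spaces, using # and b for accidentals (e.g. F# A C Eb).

B D F# G

In G major, the tonic is G, and the diatonic chord built there is a major seventh chord.
That chord is spelled G-B-D-F#.
The figured bass 65 indicates first inversion, placing the third (B) in the bass: B-D-F#-G.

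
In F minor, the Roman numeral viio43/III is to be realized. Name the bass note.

The applied chord viio43/III is rooted on G: G-Bb-Db-Fb.
The figure 43 means second inversion — the fifth is in the bass.

Db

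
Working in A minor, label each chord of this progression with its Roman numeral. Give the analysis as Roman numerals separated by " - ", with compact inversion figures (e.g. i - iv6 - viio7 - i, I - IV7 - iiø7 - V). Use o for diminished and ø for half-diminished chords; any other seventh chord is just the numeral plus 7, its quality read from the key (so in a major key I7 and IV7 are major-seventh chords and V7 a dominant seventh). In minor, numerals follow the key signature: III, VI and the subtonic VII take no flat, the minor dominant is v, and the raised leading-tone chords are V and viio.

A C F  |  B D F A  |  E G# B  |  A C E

A-C-F: major triad on F = scale degree 6 → VI6.
B-D-F-A: root B is the supertonic; half-diminished seventh chord there is iiø7.
E-G#-B: major triad on E = scale degree 5 → V.
A-C-E: root A is the tonic; minor triad there is i.

VI6 - iiø7 - V - i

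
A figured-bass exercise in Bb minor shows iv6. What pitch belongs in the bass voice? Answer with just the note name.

iv in Bb minor has root Eb; the chord is Eb-Gb-Bb.
The figure 6 means first inversion — the third is in the bass.

Gb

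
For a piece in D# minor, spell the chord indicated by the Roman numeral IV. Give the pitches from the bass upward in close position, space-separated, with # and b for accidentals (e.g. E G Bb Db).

G# B# D#

Scale degree 4 in D# minor is G#; here the chord built on it is altered to a major triad. IV is the major subdominant, borrowed from the parallel major.
So the chord is G#-B#-D#, a major triad.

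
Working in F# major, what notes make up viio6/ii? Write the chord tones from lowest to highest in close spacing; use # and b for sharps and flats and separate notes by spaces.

The slash marks an applied leading-tone chord: viio of ii. In F# major, ii is G#, so the leading tone to it is F##, a half step below.
Building a diminished triad on F## gives F##-A#-C#.
The figured bass 6 indicates first inversion, placing the third (A#) in the bass: A#-C#-F##.

A# C# F##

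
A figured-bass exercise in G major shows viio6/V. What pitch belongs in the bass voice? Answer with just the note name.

E

The applied chord viio6/V is rooted on C#: C#-E-G.
The figure 6 means first inversion — the third is in the bass.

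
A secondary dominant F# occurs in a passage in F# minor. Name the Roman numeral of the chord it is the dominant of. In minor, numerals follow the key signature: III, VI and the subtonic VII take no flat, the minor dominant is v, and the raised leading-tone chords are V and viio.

iv

The chord is a major triad on F#.
A dominant resolves down a perfect fifth: F# → B. In F# minor, B is scale degree 4, i.e. iv.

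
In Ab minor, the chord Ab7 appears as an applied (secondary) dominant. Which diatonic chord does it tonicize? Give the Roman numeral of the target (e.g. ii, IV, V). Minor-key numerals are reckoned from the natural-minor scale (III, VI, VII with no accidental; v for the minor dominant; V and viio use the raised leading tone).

The chord is a dominant seventh chord on Ab.
A dominant resolves down a perfect fifth: Ab → Db. In Ab minor, Db is scale degree 4, i.e. iv.

iv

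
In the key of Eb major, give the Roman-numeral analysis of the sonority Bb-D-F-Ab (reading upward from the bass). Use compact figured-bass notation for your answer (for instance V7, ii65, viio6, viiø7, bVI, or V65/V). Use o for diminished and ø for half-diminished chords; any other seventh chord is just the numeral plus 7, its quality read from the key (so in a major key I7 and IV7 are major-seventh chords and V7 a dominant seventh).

The pitches Bb-D-F-Ab form a dominant seventh chord rooted on Bb.
Bb is scale degree 5 in Eb major, and a dominant seventh chord on that degree is written V7.

V7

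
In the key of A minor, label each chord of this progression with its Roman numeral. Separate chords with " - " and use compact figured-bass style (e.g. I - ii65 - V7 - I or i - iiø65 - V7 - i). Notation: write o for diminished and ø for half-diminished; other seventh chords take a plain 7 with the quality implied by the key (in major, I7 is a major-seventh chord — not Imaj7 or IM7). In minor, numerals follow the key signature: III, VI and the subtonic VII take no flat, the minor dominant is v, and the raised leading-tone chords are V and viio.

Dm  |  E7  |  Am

iv - V7 - i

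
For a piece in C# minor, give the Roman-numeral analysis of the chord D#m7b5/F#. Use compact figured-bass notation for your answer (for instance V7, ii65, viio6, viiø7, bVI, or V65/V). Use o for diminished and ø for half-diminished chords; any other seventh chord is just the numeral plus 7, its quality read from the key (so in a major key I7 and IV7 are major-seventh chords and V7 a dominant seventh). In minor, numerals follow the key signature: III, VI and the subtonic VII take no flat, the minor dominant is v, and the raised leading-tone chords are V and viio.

Stacked in thirds the chord is D#-F#-A-C#: a half-diminished seventh chord on D#.
In C# minor, D# is the supertonic; the diatonic half-diminished seventh chord there is iiø7.
With F# in the bass the chord is in first inversion, so the figured bass is 65.

iiø65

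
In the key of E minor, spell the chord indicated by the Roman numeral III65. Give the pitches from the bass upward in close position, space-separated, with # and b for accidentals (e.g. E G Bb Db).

B D F# G

In E minor, the third degree is G, and the diatonic chord built there is a major seventh chord.
That chord is spelled G-B-D-F#.
The figured bass 65 indicates first inversion, placing the third (B) in the bass: B-D-F#-G.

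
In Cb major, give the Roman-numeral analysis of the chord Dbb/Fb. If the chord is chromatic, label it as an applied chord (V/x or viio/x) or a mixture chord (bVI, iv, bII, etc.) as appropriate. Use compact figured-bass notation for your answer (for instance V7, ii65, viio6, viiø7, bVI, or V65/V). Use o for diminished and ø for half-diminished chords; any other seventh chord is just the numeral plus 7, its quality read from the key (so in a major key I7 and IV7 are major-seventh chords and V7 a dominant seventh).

bII6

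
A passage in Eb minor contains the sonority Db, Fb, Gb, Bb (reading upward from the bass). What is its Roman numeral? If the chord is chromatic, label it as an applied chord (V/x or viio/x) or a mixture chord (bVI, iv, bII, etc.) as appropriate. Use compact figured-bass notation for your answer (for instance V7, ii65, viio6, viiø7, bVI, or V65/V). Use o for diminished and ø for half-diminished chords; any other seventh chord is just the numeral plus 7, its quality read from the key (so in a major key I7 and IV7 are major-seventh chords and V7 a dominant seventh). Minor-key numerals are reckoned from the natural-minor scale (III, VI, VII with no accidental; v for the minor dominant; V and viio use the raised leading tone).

Stacked in thirds the chord is Gb-Bb-Db-Fb: a dominant seventh chord on Gb.
Gb is not a diatonic chord root with this quality in Eb minor, but it lies a perfect fifth above Cb (VI), so the chord functions as an applied dominant of VI.
With Db in the bass the chord is in second inversion, so the figured bass is 43.

V43/VI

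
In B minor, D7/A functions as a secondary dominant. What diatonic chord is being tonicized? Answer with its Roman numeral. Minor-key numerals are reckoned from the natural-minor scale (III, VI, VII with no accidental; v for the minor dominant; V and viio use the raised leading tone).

VI

The chord is a dominant seventh chord on D.
A dominant resolves down a perfect fifth: D → G. In B minor, G is scale degree 6, i.e. VI.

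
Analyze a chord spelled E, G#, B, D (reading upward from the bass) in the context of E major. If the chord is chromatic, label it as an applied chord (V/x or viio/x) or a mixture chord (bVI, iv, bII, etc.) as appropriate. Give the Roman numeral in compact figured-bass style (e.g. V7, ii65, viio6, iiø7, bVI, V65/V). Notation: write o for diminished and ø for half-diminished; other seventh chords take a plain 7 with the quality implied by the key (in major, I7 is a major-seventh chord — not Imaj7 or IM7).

V7/IV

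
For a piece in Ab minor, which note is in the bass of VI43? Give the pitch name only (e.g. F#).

Cb

VI in Ab minor has root Fb; the chord is Fb-Ab-Cb-Eb.
The figure 43 means second inversion — the fifth is in the bass.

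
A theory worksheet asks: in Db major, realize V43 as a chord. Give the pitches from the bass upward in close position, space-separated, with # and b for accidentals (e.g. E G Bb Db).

Eb Gb Ab C

The numeral's case and figure indicate a dominant seventh chord. In Db major its root, the fifth degree, is Ab.
That chord is spelled Ab-C-Eb-Gb.
With the 43 figure the chord is in second inversion; from the bass Eb upward in close position it reads Eb-Gb-Ab-C.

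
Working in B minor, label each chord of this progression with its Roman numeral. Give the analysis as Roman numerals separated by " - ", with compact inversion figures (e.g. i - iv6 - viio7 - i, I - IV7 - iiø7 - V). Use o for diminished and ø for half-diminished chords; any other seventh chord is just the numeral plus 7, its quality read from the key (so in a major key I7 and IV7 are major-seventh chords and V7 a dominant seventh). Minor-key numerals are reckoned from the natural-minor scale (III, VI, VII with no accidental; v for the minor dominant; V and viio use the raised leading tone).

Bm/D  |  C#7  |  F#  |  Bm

Bm/D has root B, degree 1 in B minor, so i6.
C#7: chromatic; C# is V of V, so V7/V.
F#: major triad on F# = scale degree 5 → V.
Bm: root B is the tonic; minor triad there is i.

i6 - V7/V - V - i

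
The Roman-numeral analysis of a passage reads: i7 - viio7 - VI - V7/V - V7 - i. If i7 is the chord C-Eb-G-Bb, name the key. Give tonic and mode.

C minor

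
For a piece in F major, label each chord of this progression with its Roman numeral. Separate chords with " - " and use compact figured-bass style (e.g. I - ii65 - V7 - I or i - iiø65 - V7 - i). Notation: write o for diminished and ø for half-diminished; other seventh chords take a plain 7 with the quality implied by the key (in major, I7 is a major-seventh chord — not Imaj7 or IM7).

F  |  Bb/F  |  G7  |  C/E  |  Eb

F: major triad on F = scale degree 1 → I.
Bb/F has root Bb, degree 4 in F major, so IV64.
G7 is the secondary dominant of V (dominant seventh chord on G): V7/V.
C/E: root C is the dominant; major triad there is V6.
Eb: major triad on Eb — chromatic; bVII (borrowed from the parallel minor).

I - IV64 - V7/V - V6 - bVII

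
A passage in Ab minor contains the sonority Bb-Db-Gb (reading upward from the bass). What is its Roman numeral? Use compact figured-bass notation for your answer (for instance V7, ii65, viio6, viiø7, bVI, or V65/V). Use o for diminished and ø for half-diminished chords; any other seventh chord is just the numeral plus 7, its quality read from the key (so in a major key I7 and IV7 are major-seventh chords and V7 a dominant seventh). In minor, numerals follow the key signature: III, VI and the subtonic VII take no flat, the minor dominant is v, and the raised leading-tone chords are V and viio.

VII6

Stacked in thirds the chord is Gb-Bb-Db: a major triad on Gb.
In Ab minor, Gb is the subtonic; the diatonic major triad there is VII.
With Bb in the bass the chord is in first inversion, so the figured bass is 6.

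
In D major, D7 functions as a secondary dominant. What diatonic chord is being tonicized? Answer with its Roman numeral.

The chord is a dominant seventh chord on D.
A dominant resolves down a perfect fifth: D → G. In D major, G is scale degree 4, i.e. IV.

IV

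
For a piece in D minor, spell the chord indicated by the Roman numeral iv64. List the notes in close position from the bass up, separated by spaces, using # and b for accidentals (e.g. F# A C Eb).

In D minor, scale degree 4 is G, and the diatonic chord built there is a minor triad.
That chord is spelled G-Bb-D.
The figured bass 64 indicates second inversion, placing the fifth (D) in the bass: D-G-Bb.

D G Bb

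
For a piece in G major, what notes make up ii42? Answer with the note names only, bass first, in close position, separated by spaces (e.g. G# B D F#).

The numeral's case and figure indicate a minor seventh chord. In G major its root, scale degree 2, is A.
Stacking thirds from A gives A-C-E-G.
The figured bass 42 indicates third inversion, placing the seventh (G) in the bass: G-A-C-E.

G A C E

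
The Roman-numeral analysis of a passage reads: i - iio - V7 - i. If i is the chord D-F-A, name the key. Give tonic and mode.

D minor

The anchor chord is a minor triad on D, labeled i.
If D is scale degree 1 and the mode makes that degree carry a minor triad, the tonic is D and the mode is minor.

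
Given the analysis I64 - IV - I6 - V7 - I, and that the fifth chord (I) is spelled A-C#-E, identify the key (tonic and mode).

A major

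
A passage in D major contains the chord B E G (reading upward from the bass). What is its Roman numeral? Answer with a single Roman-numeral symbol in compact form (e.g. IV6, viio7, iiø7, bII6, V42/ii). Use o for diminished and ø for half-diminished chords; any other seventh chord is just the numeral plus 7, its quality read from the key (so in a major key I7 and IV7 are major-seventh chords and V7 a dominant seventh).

The pitches E-G-B form a minor triad rooted on E.
In D major, E is the supertonic; the diatonic minor triad there is ii.
With B in the bass the chord is in second inversion, so the figured bass is 64.

ii64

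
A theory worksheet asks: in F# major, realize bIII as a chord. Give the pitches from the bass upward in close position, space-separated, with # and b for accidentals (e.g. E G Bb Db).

A C# E

Scale degree 3 in F# major is A#; lowering it a half step gives A. bIII is a major triad on the lowered third degree, borrowed from the parallel minor.
So the chord is A-C#-E, a major triad.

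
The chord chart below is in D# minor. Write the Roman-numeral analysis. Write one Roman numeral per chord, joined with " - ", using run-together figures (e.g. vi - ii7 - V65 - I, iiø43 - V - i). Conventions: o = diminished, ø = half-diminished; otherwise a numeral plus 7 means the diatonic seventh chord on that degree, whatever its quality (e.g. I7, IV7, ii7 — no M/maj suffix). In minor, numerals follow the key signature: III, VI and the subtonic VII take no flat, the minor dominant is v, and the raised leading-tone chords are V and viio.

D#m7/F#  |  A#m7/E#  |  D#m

i65 - v43 - i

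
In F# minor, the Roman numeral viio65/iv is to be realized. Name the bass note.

C#

The applied chord viio65/iv is rooted on A#: A#-C#-E-G.
The figure 65 means first inversion — the third is in the bass.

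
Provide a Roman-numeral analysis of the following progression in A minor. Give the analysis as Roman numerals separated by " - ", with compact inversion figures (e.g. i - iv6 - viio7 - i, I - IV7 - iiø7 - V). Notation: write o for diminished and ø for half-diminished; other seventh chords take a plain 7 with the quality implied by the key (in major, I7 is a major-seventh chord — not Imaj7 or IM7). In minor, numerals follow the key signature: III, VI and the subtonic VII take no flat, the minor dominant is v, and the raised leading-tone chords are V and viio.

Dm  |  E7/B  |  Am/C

iv - V43 - i6

Dm has root D, degree 4 in A minor, so iv.
E7/B: dominant seventh chord on E = scale degree 5 → V43.
Am/C: minor triad on A = scale degree 1 → i6.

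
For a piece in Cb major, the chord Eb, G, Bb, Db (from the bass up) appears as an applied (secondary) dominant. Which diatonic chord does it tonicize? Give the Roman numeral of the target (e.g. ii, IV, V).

The chord is a dominant seventh chord on Eb.
A dominant resolves down a perfect fifth: Eb → Ab. In Cb major, Ab is scale degree 6, i.e. vi.

vi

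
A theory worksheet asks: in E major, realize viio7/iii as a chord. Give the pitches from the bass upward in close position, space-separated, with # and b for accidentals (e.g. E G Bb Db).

The slash marks an applied leading-tone chord: viio of iii. In E major, iii is G#, so the leading tone to it is F##, a half step below.
Building a fully diminished seventh chord on F## gives F##-A#-C#-E.

F## A# C# E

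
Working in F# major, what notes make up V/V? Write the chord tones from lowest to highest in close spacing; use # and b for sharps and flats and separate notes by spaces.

G# B# D#

V/V is a secondary dominant — the dominant triad of V. V in F# major is C#, so the applied chord's root is G#, a perfect fifth above.
Building a major triad on G# gives G#-B#-D#.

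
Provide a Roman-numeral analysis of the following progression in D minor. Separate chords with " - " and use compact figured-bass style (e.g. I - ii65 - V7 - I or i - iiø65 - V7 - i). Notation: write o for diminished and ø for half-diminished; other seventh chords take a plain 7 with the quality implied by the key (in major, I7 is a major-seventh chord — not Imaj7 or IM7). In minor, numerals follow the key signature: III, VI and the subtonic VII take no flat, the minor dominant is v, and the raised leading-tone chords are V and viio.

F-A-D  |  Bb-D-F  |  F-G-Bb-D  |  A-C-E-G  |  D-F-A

i6 - VI - iv42 - v7 - i

F-A-D: root D is the tonic; minor triad there is i6.
Bb-D-F: major triad on Bb = scale degree 6 → VI.
F-G-Bb-D: root G is the subdominant; minor seventh chord there is iv42.
A-C-E-G has root A, degree 5 in D minor, so v7.
D-F-A: minor triad on D = scale degree 1 → i.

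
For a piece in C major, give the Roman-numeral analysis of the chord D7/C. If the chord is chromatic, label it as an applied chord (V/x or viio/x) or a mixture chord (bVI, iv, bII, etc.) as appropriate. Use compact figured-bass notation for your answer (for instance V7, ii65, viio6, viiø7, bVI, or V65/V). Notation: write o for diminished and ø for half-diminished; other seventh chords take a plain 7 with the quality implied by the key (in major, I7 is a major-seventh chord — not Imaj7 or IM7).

The pitches D-F#-A-C form a dominant seventh chord rooted on D.
D is not a diatonic chord root with this quality in C major, but it lies a perfect fifth above G (V), so the chord functions as an applied dominant of V.
With C in the bass the chord is in third inversion, so the figured bass is 42.

V42/V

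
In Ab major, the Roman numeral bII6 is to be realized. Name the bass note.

Db

bII in Ab major has root Bbb; the chord is Bbb-Db-Fb.
The figure 6 means first inversion — the third is in the bass.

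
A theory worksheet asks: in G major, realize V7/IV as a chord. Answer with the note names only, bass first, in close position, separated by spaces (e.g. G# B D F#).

G B D F

The slash means an applied dominant: we want the dominant of IV. In G major, IV is C major, and its dominant is built on G.
Building a dominant seventh chord on G gives G-B-D-F.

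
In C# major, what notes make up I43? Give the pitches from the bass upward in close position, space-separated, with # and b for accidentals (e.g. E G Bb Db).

In C# major, scale degree 1 is C#, and the diatonic chord built there is a major seventh chord.
That chord is spelled C#-E#-G#-B#.
The figured bass 43 indicates second inversion, placing the fifth (G#) in the bass: G#-B#-C#-E#.

G# B# C# E#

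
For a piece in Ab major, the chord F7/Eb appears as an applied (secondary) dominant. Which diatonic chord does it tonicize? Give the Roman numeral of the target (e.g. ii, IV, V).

ii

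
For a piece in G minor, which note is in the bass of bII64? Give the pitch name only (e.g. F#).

bII in G minor has root Ab; the chord is Ab-C-Eb.
The figure 64 means second inversion — the fifth is in the bass.

Eb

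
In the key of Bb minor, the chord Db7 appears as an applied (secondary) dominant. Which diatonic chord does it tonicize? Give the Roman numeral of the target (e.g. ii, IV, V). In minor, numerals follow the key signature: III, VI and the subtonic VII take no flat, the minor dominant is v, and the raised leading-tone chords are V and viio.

The chord is a dominant seventh chord on Db.
A dominant resolves down a perfect fifth: Db → Gb. In Bb minor, Gb is scale degree 6, i.e. VI.

VI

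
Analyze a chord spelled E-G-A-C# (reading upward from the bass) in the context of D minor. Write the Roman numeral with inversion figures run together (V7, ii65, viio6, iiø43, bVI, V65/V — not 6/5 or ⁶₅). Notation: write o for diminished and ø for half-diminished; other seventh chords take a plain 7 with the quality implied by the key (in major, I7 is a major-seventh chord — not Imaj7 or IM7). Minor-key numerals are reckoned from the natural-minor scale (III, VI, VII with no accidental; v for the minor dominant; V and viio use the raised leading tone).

V43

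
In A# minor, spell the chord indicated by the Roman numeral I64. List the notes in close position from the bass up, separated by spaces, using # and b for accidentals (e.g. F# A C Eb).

E# A# C##

I64 is the major tonic (Picardy third), borrowed from the parallel major. In A# minor that root is A#.
So the chord is A#-C##-E#, a major triad.
With the 64 figure the chord is in second inversion; from the bass E# upward in close position it reads E#-A#-C##.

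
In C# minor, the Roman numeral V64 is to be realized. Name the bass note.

D#

V in C# minor has root G#; the chord is G#-B#-D#.
The figure 64 means second inversion — the fifth is in the bass.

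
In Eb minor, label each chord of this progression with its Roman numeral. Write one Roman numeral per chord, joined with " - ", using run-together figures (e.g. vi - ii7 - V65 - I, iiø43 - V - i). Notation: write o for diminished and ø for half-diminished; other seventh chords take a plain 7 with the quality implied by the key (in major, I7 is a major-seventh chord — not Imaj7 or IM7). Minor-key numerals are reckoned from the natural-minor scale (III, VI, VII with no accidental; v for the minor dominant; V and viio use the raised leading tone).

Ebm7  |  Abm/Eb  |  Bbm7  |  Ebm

Ebm7 has root Eb, degree 1 in Eb minor, so i7.
Abm/Eb has root Ab, degree 4 in Eb minor, so iv64.
Bbm7: root Bb is the dominant; minor seventh chord there is v7.
Ebm has root Eb, degree 1 in Eb minor, so i.

i7 - iv64 - v7 - i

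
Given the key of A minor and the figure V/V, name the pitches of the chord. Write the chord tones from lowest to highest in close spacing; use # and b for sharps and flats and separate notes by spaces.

B D# F#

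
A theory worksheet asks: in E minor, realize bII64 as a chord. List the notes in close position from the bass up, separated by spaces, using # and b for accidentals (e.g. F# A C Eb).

C F A

Scale degree 2 in E minor is F#; lowering it a half step gives F. bII64 is the Neapolitan chord — a major triad on the lowered second degree.
So the chord is F-A-C.
The figured bass 64 indicates second inversion, placing the fifth (C) in the bass: C-F-A.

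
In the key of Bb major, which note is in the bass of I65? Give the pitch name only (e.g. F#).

D

I in Bb major has root Bb; the chord is Bb-D-F-A.
The figure 65 means first inversion — the third is in the bass.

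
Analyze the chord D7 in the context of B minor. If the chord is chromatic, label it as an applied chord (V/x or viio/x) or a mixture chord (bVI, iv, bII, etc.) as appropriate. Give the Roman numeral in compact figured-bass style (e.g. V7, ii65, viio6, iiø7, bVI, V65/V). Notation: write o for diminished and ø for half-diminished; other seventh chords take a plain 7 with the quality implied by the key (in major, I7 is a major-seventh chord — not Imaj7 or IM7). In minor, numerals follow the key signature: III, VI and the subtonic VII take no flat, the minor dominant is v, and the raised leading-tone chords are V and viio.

V7/VI

Stacked in thirds the chord is D-F#-A-C: a dominant seventh chord on D.
D is not a diatonic chord root with this quality in B minor, but it lies a perfect fifth above G (VI), so the chord functions as an applied dominant of VI.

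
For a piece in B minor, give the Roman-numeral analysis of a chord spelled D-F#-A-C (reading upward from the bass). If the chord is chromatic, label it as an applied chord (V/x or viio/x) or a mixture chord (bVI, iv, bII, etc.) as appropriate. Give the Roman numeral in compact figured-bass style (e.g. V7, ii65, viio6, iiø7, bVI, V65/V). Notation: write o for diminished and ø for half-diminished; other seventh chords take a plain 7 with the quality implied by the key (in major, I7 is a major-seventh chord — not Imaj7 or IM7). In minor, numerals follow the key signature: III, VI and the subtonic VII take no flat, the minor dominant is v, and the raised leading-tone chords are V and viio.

V7/VI

The pitches D-F#-A-C form a dominant seventh chord rooted on D.
D is not a diatonic chord root with this quality in B minor, but it lies a perfect fifth above G (VI), so the chord functions as an applied dominant of VI.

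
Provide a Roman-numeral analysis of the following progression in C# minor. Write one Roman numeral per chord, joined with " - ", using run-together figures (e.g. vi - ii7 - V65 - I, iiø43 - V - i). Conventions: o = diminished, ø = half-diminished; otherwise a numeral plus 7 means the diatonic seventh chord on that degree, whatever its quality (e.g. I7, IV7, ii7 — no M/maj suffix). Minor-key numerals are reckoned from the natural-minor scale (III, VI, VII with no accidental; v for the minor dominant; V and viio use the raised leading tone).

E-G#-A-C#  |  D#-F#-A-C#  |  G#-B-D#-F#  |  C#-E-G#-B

E-G#-A-C# has root A, degree 6 in C# minor, so VI43.
D#-F#-A-C#: root D# is the supertonic; half-diminished seventh chord there is iiø7.
G#-B-D#-F#: minor seventh chord on G# = scale degree 5 → v7.
C#-E-G#-B: root C# is the tonic; minor seventh chord there is i7.

VI43 - iiø7 - v7 - i7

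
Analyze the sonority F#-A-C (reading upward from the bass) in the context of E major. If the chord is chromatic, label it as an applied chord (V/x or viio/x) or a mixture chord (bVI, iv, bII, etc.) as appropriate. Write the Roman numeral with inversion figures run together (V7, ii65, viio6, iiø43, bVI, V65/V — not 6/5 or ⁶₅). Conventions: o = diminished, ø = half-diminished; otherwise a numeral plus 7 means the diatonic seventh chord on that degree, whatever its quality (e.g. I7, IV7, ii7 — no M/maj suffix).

iio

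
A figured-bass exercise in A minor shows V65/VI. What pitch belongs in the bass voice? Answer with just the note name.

E

The applied chord V65/VI is rooted on C: C-E-G-Bb.
The figure 65 means first inversion — the third is in the bass.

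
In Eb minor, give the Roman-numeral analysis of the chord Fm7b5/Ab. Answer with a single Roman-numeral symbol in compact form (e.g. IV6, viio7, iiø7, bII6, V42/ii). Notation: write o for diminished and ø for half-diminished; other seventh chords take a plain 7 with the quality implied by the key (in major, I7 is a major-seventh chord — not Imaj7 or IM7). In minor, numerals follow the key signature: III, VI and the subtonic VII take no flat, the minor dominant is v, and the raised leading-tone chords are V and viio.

iiø65

Stacked in thirds the chord is F-Ab-Cb-Eb: a half-diminished seventh chord on F.
In Eb minor, F is the supertonic; the diatonic half-diminished seventh chord there is iiø7.
With Ab in the bass the chord is in first inversion, so the figured bass is 65.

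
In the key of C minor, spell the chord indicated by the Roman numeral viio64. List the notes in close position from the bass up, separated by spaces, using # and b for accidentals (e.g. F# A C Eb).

In C minor, the leading-tone chord is built on the raised seventh degree, B.
Stacking thirds from B gives B-D-F.
With the 64 figure the chord is in second inversion; from the bass F upward in close position it reads F-B-D.

F B D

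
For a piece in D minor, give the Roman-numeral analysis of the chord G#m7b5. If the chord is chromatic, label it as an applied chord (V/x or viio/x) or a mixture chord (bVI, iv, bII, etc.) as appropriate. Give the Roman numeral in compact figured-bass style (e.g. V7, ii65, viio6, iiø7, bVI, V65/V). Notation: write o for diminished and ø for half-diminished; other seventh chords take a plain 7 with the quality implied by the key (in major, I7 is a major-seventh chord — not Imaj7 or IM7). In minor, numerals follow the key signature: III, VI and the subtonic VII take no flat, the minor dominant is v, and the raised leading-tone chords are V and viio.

viiø7/V

Stacked in thirds the chord is G#-B-D-F#: a half-diminished seventh chord on G#.
G# sits a half step below A (V in D minor); a diminished chord there is the applied leading-tone chord of V.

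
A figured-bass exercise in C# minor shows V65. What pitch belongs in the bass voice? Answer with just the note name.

V in C# minor has root G#; the chord is G#-B#-D#-F#.
The figure 65 means first inversion — the third is in the bass.

B#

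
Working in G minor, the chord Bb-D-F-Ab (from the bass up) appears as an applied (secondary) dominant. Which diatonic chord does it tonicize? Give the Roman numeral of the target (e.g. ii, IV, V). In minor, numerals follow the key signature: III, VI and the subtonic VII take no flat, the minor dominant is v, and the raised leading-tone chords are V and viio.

VI

The chord is a dominant seventh chord on Bb.
A dominant resolves down a perfect fifth: Bb → Eb. In G minor, Eb is scale degree 6, i.e. VI.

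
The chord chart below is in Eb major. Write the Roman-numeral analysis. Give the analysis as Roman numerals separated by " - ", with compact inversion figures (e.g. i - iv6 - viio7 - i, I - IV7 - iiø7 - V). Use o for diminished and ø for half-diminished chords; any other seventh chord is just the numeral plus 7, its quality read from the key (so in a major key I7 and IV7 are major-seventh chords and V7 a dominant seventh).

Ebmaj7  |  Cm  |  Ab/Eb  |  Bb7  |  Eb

Ebmaj7 has root Eb, degree 1 in Eb major, so I7.
Cm: root C is the submediant; minor triad there is vi.
Ab/Eb: major triad on Ab = scale degree 4 → IV64.
Bb7: dominant seventh chord on Bb = scale degree 5 → V7.
Eb: root Eb is the tonic; major triad there is I.

I7 - vi - IV64 - V7 - I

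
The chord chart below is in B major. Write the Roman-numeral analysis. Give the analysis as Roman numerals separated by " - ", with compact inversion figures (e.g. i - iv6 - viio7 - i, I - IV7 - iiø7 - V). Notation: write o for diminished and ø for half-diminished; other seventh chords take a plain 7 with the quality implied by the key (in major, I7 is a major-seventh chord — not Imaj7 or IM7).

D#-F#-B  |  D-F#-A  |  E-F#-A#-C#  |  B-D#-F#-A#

D#-F#-B: major triad on B = scale degree 1 → I6.
D-F#-A: D with this quality isn't in the key; it's bIII, borrowed from the parallel minor.
E-F#-A#-C#: dominant seventh chord on F# = scale degree 5 → V42.
B-D#-F#-A#: root B is the tonic; major seventh chord there is I7.

I6 - bIII - V42 - I7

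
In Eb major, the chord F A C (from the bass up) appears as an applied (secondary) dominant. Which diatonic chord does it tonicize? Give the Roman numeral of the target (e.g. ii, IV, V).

V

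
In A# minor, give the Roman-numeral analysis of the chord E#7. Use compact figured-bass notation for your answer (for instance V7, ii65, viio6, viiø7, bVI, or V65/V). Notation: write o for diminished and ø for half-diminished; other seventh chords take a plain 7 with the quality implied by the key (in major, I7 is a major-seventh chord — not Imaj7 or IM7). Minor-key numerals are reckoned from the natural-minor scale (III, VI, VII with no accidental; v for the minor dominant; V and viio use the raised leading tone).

V7

The pitches E#-G##-B#-D# form a dominant seventh chord rooted on E#.
E# is scale degree 5 in A# minor, and a dominant seventh chord on that degree is written V7.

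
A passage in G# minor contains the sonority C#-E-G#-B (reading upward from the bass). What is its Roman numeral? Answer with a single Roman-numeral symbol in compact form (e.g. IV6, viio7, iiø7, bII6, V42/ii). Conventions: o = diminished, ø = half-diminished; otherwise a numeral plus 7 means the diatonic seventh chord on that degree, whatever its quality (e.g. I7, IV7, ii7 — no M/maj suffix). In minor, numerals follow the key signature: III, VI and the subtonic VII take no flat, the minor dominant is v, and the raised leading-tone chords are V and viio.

iv7

Stacked in thirds the chord is C#-E-G#-B: a minor seventh chord on C#.
In G# minor, C# is the subdominant; the diatonic minor seventh chord there is iv7.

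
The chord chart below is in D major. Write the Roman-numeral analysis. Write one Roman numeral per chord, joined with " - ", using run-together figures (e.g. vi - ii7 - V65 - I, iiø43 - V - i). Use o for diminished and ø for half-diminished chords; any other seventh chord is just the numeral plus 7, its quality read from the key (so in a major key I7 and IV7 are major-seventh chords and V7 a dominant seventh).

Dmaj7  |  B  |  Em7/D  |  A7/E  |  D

I7 - V/ii - ii42 - V43 - I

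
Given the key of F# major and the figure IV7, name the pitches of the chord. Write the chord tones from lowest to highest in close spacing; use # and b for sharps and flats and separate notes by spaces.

B D# F# A#

In F# major, the fourth degree is B, and the diatonic chord built there is a major seventh chord.
Stacking thirds from B gives B-D#-F#-A#.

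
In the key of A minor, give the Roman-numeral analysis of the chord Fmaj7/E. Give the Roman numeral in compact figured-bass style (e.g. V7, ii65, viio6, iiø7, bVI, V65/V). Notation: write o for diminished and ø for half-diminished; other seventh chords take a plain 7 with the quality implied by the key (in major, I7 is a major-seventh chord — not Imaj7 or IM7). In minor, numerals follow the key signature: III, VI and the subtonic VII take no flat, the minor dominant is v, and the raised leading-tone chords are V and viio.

VI42

Stacked in thirds the chord is F-A-C-E: a major seventh chord on F.
F is scale degree 6 in A minor, and a major seventh chord on that degree is written VI7.
With E in the bass the chord is in third inversion, so the figured bass is 42.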